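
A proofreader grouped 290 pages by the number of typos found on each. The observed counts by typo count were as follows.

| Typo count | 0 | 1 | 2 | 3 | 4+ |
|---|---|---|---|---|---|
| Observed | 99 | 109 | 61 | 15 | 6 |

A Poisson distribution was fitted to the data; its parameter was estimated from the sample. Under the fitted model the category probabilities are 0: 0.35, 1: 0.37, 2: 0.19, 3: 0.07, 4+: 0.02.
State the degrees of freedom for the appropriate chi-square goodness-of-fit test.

3

There are k = 5 categories and 1 parameter estimated from the data, so df = 5 − 1 − 1 = 3.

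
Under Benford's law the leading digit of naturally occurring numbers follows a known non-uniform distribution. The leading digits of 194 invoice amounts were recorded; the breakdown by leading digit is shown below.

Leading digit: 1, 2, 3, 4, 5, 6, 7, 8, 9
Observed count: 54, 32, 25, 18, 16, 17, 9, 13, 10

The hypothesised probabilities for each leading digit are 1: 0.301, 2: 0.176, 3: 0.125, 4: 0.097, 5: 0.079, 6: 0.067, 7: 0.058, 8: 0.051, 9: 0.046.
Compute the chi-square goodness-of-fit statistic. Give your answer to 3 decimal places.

3.341

Expected counts E_i = n·p_i: 194×0.301 = 58.394, 194×0.176 = 34.144, 194×0.125 = 24.25, 194×0.097 = 18.818, 194×0.079 = 15.326, 194×0.067 = 12.998, 194×0.058 = 11.252, 194×0.051 = 9.894, 194×0.046 = 8.924.
χ² = (54−58.394)²/58.394 + (32−34.144)²/34.144 + (25−24.25)²/24.25 + (18−18.818)²/18.818 + (16−15.326)²/15.326 + (17−12.998)²/12.998 + (9−11.252)²/11.252 + (13−9.894)²/9.894 + (10−8.924)²/8.924
   = 0.3306 + 0.1346 + 0.0232 + 0.0356 + 0.0296 + 1.2322 + 0.4507 + 0.9751 + 0.1297
Sum = 3.341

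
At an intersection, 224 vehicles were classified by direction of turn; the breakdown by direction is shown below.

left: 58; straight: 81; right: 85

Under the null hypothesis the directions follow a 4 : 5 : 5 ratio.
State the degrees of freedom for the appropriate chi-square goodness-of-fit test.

2

There are k = 3 categories and no parameters were estimated from the data, so df = 3 − 1 = 2.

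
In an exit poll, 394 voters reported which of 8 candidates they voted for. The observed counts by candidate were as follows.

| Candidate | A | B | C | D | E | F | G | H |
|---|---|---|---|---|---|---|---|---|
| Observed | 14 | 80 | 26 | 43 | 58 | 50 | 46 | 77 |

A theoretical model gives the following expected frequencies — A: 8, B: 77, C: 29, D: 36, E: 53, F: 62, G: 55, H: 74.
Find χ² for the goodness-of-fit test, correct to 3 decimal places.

A: (14 − 8)²/8 = 36/8 = 4.5000
B: (80 − 77)²/77 = 9/77 = 0.1169
C: (26 − 29)²/29 = 9/29 = 0.3103
D: (43 − 36)²/36 = 49/36 = 1.3611
E: (58 − 53)²/53 = 25/53 = 0.4717
F: (50 − 62)²/62 = 144/62 = 2.3226
G: (46 − 55)²/55 = 81/55 = 1.4727
H: (77 − 74)²/74 = 9/74 = 0.1216
Sum = 10.677

10.677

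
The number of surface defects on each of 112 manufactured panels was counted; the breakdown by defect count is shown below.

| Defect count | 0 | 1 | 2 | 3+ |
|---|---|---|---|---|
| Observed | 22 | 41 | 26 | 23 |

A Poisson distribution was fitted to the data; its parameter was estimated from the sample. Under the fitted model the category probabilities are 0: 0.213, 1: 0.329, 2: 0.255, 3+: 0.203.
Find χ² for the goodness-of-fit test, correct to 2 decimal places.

Expected counts E_i = n·p_i: 112×0.213 = 23.856, 112×0.329 = 36.848, 112×0.255 = 28.56, 112×0.203 = 22.736.
0: (22 − 23.856)²/23.856 = 3.444736/23.856 = 0.144
1: (41 − 36.848)²/36.848 = 17.239104/36.848 = 0.468
2: (26 − 28.56)²/28.56 = 6.5536/28.56 = 0.229
3+: (23 − 22.736)²/22.736 = 0.069696/22.736 = 0.003
Sum = 0.84

0.84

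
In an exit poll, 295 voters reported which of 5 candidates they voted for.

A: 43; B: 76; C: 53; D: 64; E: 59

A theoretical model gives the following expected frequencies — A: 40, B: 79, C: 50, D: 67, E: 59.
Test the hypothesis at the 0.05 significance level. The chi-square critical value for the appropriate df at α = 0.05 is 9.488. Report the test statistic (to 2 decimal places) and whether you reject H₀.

χ² = (43−40)²/40 + (76−79)²/79 + (53−50)²/50 + (64−67)²/67 + (59−59)²/59
   = 0.225 + 0.114 + 0.180 + 0.134 + 0.000
Sum = 0.65
df = 4. Since 0.65 < 9.488, we do not reject H₀.

0.65; do not reject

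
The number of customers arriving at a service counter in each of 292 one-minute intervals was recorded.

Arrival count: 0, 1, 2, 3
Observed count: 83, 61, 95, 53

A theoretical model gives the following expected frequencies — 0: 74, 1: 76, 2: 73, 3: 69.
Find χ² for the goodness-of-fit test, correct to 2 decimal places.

cat         O        E   (O−E)²/E
0          83       74      1.095
1          61       76      2.961
2          95       73      6.630
3          53       69      3.710
Sum = 14.40

14.40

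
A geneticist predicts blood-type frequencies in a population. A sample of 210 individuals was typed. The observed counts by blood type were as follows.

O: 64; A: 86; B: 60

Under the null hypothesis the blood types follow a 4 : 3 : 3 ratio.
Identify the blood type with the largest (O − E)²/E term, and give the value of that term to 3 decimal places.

A, 8.397

Ratio total = 10. Expected counts: 210×4/10 = 84, 210×3/10 = 63, 210×3/10 = 63.
cat         O        E   (O−E)²/E
O          64       84     4.7619
A          86       63     8.3968
B          60       63     0.1429
The largest term is for A: 8.397.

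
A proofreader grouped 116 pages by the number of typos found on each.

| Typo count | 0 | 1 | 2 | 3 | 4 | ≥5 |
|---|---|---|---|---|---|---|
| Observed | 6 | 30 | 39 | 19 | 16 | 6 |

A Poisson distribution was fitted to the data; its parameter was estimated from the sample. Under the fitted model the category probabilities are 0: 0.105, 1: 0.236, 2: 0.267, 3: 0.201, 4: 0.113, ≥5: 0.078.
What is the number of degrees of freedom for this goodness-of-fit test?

4

There are k = 6 categories and 1 parameter estimated from the data, so df = 6 − 1 − 1 = 4.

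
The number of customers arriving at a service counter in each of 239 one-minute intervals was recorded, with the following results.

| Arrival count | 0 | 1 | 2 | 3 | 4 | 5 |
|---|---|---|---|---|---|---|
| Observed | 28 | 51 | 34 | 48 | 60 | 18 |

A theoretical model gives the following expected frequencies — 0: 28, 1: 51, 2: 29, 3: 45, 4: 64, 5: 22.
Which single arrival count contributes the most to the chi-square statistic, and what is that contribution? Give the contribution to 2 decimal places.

χ² = (28−28)²/28 + (51−51)²/51 + (34−29)²/29 + (48−45)²/45 + (60−64)²/64 + (18−22)²/22
   = 0.000 + 0.000 + 0.862 + 0.200 + 0.250 + 0.727
The largest term is for 2: 0.86.

2, 0.86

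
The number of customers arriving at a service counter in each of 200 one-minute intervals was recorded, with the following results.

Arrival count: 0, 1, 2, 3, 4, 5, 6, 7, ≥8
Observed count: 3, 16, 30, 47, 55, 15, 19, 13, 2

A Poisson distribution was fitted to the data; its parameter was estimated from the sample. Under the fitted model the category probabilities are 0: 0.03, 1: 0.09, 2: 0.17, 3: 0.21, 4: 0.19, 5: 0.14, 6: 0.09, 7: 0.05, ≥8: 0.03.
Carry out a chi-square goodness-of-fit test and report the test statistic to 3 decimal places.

20.051

Expected counts E_i = n·p_i: 200×0.03 = 6, 200×0.09 = 18, 200×0.17 = 34, 200×0.21 = 42, 200×0.19 = 38, 200×0.14 = 28, 200×0.09 = 18, 200×0.05 = 10, 200×0.03 = 6.
cat         O        E   (O−E)²/E
0           3        6     1.5000
1          16       18     0.2222
2          30       34     0.4706
3          47       42     0.5952
4          55       38     7.6053
5          15       28     6.0357
6          19       18     0.0556
7          13       10     0.9000
≥8          2        6     2.6667
Sum = 20.051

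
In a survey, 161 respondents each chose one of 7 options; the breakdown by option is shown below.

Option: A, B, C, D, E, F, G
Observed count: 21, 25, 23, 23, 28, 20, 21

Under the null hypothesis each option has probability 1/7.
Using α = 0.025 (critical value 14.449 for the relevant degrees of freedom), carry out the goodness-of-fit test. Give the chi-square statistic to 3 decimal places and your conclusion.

Expected count for each of the 7 categories: 161/7 = 23.
A: (21 − 23)²/23 = 4/23 = 0.1739
B: (25 − 23)²/23 = 4/23 = 0.1739
C: (23 − 23)²/23 = 0/23 = 0.0000
D: (23 − 23)²/23 = 0/23 = 0.0000
E: (28 − 23)²/23 = 25/23 = 1.0870
F: (20 − 23)²/23 = 9/23 = 0.3913
G: (21 − 23)²/23 = 4/23 = 0.1739
Sum = 2.000
df = 6. Since 2.000 < 14.449, we do not reject H₀.

2.000; do not reject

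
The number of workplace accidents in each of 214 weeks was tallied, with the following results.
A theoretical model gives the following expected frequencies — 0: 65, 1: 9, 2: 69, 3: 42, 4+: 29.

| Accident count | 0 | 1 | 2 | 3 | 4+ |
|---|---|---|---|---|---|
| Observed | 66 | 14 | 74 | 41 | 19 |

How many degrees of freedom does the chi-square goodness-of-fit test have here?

4

There are k = 5 categories and no parameters were estimated from the data, so df = 5 − 1 = 4.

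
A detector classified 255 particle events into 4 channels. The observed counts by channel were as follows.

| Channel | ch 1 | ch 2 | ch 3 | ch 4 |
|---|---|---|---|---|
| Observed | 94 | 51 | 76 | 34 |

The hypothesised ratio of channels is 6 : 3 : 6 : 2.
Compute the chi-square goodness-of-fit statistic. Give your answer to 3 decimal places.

Ratio total = 17. Expected counts: 255×6/17 = 90, 255×3/17 = 45, 255×6/17 = 90, 255×2/17 = 30.
cat         O        E   (O−E)²/E
ch 1       94       90     0.1778
ch 2       51       45     0.8000
ch 3       76       90     2.1778
ch 4       34       30     0.5333
Sum = 3.689

3.689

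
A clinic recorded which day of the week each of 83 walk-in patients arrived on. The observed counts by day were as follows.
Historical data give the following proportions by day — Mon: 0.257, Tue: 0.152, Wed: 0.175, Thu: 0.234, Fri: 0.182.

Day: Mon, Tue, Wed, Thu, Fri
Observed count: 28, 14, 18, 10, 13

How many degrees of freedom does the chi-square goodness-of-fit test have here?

4

There are k = 5 categories and no parameters were estimated from the data, so df = 5 − 1 = 4.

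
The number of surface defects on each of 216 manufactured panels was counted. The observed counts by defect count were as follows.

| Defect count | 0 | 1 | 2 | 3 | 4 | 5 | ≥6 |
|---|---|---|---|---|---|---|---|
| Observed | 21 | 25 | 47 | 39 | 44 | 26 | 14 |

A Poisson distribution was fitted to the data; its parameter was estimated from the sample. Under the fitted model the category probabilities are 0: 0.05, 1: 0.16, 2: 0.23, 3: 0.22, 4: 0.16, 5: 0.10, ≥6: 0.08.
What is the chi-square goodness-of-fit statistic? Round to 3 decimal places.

Expected counts E_i = n·p_i: 216×0.05 = 10.8, 216×0.16 = 34.56, 216×0.23 = 49.68, 216×0.22 = 47.52, 216×0.16 = 34.56, 216×0.10 = 21.6, 216×0.08 = 17.28.
χ² = (21−10.8)²/10.8 + (25−34.56)²/34.56 + (47−49.68)²/49.68 + (39−47.52)²/47.52 + (44−34.56)²/34.56 + (26−21.6)²/21.6 + (14−17.28)²/17.28
   = 9.6333 + 2.6445 + 0.1446 + 1.5276 + 2.5785 + 0.8963 + 0.6226
Sum = 18.047

18.047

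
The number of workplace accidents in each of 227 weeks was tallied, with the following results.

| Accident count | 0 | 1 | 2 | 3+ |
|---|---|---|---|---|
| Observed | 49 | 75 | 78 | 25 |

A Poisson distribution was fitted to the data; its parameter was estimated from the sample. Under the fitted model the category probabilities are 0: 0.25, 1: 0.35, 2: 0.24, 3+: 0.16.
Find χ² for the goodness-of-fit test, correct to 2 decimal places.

14.99

Expected counts E_i = n·p_i: 227×0.25 = 56.75, 227×0.35 = 79.45, 227×0.24 = 54.48, 227×0.16 = 36.32.
χ² = (49−56.75)²/56.75 + (75−79.45)²/79.45 + (78−54.48)²/54.48 + (25−36.32)²/36.32
   = 1.058 + 0.249 + 10.154 + 3.528
Sum = 14.99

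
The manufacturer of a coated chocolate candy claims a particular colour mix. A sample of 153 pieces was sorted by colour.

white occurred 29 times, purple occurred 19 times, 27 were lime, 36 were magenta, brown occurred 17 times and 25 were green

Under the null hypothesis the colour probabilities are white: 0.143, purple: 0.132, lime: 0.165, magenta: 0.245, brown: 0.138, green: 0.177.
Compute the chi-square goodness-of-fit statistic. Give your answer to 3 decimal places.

Expected counts E_i = n·p_i: 153×0.143 = 21.879, 153×0.132 = 20.196, 153×0.165 = 25.245, 153×0.245 = 37.485, 153×0.138 = 21.114, 153×0.177 = 27.081.
χ² = (29−21.879)²/21.879 + (19−20.196)²/20.196 + (27−25.245)²/25.245 + (36−37.485)²/37.485 + (17−21.114)²/21.114 + (25−27.081)²/27.081
   = 2.3177 + 0.0708 + 0.1220 + 0.0588 + 0.8016 + 0.1599
Sum = 3.531

3.531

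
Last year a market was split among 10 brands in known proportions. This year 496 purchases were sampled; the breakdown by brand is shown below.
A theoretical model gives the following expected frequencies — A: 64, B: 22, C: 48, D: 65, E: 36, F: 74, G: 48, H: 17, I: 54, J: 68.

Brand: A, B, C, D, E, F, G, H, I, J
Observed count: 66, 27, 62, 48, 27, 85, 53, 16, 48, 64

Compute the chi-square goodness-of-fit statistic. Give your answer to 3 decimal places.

15.095

χ² = (66−64)²/64 + (27−22)²/22 + (62−48)²/48 + (48−65)²/65 + (27−36)²/36 + (85−74)²/74 + (53−48)²/48 + (16−17)²/17 + (48−54)²/54 + (64−68)²/68
   = 0.0625 + 1.1364 + 4.0833 + 4.4462 + 2.2500 + 1.6351 + 0.5208 + 0.0588 + 0.6667 + 0.2353
Sum = 15.095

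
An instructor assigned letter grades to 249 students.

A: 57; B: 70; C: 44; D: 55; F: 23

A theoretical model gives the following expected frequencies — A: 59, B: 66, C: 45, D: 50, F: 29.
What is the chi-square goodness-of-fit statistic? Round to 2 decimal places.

cat         O        E   (O−E)²/E
A          57       59      0.068
B          70       66      0.242
C          44       45      0.022
D          55       50      0.500
F          23       29      1.241
Sum = 2.07

2.07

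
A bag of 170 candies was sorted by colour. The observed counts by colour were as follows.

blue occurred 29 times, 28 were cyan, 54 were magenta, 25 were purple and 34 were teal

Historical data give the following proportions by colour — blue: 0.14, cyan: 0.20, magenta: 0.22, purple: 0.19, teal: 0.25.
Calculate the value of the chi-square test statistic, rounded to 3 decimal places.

Expected counts E_i = n·p_i: 170×0.14 = 23.8, 170×0.20 = 34, 170×0.22 = 37.4, 170×0.19 = 32.3, 170×0.25 = 42.5.
blue: (29 − 23.8)²/23.8 = 27.04/23.8 = 1.1361
cyan: (28 − 34)²/34 = 36/34 = 1.0588
magenta: (54 − 37.4)²/37.4 = 275.56/37.4 = 7.3679
purple: (25 − 32.3)²/32.3 = 53.29/32.3 = 1.6498
teal: (34 − 42.5)²/42.5 = 72.25/42.5 = 1.7000
Sum = 12.913

12.913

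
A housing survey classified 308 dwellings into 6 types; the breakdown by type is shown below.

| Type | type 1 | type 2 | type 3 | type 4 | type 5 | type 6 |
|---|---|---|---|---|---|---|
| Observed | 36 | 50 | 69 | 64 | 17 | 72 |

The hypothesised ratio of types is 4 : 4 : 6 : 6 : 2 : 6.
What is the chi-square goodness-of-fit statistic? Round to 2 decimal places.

Ratio total = 28. Expected counts: 308×4/28 = 44, 308×4/28 = 44, 308×6/28 = 66, 308×6/28 = 66, 308×2/28 = 22, 308×6/28 = 66.
χ² = (36−44)²/44 + (50−44)²/44 + (69−66)²/66 + (64−66)²/66 + (17−22)²/22 + (72−66)²/66
   = 1.455 + 0.818 + 0.136 + 0.061 + 1.136 + 0.545
Sum = 4.15

4.15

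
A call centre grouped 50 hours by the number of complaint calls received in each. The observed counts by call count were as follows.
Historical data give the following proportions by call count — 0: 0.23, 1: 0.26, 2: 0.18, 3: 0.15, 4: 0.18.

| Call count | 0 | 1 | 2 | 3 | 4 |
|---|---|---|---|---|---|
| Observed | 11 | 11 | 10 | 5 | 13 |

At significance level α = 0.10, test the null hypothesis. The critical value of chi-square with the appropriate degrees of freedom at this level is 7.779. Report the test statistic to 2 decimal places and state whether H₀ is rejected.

3.05; do not reject

Expected counts E_i = n·p_i: 50×0.23 = 11.5, 50×0.26 = 13, 50×0.18 = 9, 50×0.15 = 7.5, 50×0.18 = 9.
0: (11 − 11.5)²/11.5 = 0.25/11.5 = 0.022
1: (11 − 13)²/13 = 4/13 = 0.308
2: (10 − 9)²/9 = 1/9 = 0.111
3: (5 − 7.5)²/7.5 = 6.25/7.5 = 0.833
4: (13 − 9)²/9 = 16/9 = 1.778
Sum = 3.05
df = 4. Since 3.05 < 7.779, we do not reject H₀.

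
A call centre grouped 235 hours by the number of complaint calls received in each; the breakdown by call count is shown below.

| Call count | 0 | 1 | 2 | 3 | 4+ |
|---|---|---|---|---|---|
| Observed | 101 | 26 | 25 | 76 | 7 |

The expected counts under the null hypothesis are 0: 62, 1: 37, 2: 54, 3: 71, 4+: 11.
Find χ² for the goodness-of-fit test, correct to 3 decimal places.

45.183

χ² = (101−62)²/62 + (26−37)²/37 + (25−54)²/54 + (76−71)²/71 + (7−11)²/11
   = 24.5323 + 3.2703 + 15.5741 + 0.3521 + 1.4545
Sum = 45.183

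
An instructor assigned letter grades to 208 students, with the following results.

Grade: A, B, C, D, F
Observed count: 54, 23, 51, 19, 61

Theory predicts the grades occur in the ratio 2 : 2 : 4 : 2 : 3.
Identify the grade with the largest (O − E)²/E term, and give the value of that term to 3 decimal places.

A, 15.125

Ratio total = 13. Expected counts: 208×2/13 = 32, 208×2/13 = 32, 208×4/13 = 64, 208×2/13 = 32, 208×3/13 = 48.
χ² = (54−32)²/32 + (23−32)²/32 + (51−64)²/64 + (19−32)²/32 + (61−48)²/48
   = 15.1250 + 2.5313 + 2.6406 + 5.2813 + 3.5208
The largest term is for A: 15.125.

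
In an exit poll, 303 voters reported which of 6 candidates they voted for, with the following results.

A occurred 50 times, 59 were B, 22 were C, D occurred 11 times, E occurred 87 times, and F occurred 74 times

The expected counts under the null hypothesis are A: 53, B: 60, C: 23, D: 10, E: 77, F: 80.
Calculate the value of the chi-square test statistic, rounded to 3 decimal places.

cat         O        E   (O−E)²/E
A          50       53     0.1698
B          59       60     0.0167
C          22       23     0.0435
D          11       10     0.1000
E          87       77     1.2987
F          74       80     0.4500
Sum = 2.079

2.079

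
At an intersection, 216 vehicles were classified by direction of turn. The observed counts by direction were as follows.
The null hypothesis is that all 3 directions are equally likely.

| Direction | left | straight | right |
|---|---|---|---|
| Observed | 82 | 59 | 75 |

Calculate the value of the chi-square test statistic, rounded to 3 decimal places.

3.861

Expected count for each of the 3 categories: 216/3 = 72.
cat           O        E   (O−E)²/E
left         82       72     1.3889
straight     59       72     2.3472
right        75       72     0.1250
Sum = 3.861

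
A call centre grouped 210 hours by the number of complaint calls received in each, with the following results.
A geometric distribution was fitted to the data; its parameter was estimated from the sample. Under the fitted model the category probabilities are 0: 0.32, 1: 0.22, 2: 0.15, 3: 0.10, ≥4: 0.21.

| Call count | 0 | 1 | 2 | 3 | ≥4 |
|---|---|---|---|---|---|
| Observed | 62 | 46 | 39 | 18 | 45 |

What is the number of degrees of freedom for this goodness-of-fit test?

3

There are k = 5 categories and 1 parameter estimated from the data, so df = 5 − 1 − 1 = 3.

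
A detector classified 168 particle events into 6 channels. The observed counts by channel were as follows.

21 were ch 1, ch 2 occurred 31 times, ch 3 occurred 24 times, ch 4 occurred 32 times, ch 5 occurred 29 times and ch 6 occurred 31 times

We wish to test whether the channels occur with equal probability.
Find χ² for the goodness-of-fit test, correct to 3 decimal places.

3.571

Expected count for each of the 6 categories: 168/6 = 28.
χ² = (21−28)²/28 + (31−28)²/28 + (24−28)²/28 + (32−28)²/28 + (29−28)²/28 + (31−28)²/28
   = 1.7500 + 0.3214 + 0.5714 + 0.5714 + 0.0357 + 0.3214
Sum = 3.571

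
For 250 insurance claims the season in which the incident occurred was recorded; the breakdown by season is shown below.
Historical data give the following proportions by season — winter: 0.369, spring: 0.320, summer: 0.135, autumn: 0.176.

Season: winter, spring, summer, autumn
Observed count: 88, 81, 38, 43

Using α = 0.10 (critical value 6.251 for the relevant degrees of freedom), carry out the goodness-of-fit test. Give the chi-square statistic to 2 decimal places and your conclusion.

0.77; do not reject

Expected counts E_i = n·p_i: 250×0.369 = 92.25, 250×0.320 = 80, 250×0.135 = 33.75, 250×0.176 = 44.
χ² = (88−92.25)²/92.25 + (81−80)²/80 + (38−33.75)²/33.75 + (43−44)²/44
   = 0.196 + 0.013 + 0.535 + 0.023
Sum = 0.77
df = 3. Since 0.77 < 6.251, we do not reject H₀.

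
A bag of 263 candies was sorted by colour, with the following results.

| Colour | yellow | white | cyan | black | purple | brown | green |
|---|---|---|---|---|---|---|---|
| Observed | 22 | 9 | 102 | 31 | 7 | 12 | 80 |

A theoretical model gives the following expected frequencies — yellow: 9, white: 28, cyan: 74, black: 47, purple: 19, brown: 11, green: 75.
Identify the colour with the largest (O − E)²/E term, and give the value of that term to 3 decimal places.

yellow: (22 − 9)²/9 = 169/9 = 18.7778
white: (9 − 28)²/28 = 361/28 = 12.8929
cyan: (102 − 74)²/74 = 784/74 = 10.5946
black: (31 − 47)²/47 = 256/47 = 5.4468
purple: (7 − 19)²/19 = 144/19 = 7.5789
brown: (12 − 11)²/11 = 1/11 = 0.0909
green: (80 − 75)²/75 = 25/75 = 0.3333
The largest term is for yellow: 18.778.

yellow, 18.778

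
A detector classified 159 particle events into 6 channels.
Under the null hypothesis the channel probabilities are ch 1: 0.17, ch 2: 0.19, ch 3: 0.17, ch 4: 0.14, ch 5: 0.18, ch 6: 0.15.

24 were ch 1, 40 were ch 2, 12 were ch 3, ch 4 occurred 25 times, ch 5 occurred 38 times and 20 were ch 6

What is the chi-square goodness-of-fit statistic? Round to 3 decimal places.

15.903

Expected counts E_i = n·p_i: 159×0.17 = 27.03, 159×0.19 = 30.21, 159×0.17 = 27.03, 159×0.14 = 22.26, 159×0.18 = 28.62, 159×0.15 = 23.85.
ch 1: (24 − 27.03)²/27.03 = 9.1809/27.03 = 0.3397
ch 2: (40 − 30.21)²/30.21 = 95.8441/30.21 = 3.1726
ch 3: (12 − 27.03)²/27.03 = 225.9009/27.03 = 8.3574
ch 4: (25 − 22.26)²/22.26 = 7.5076/22.26 = 0.3373
ch 5: (38 − 28.62)²/28.62 = 87.9844/28.62 = 3.0742
ch 6: (20 − 23.85)²/23.85 = 14.8225/23.85 = 0.6215
Sum = 15.903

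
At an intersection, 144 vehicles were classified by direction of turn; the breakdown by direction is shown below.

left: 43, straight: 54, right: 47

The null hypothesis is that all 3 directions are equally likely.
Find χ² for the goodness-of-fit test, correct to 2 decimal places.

1.29

Under H₀ each category has probability 1/3, so each expected count is 144/3 = 48.
χ² = (43−48)²/48 + (54−48)²/48 + (47−48)²/48
   = 0.521 + 0.750 + 0.021
Sum = 1.29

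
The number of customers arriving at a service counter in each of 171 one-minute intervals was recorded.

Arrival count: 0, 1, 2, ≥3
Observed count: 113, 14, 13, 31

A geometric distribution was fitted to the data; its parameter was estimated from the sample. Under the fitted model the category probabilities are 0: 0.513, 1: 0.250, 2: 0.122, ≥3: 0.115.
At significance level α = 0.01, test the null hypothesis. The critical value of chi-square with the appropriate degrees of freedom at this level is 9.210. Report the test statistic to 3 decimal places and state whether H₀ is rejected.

Expected counts E_i = n·p_i: 171×0.513 = 87.723, 171×0.250 = 42.75, 171×0.122 = 20.862, 171×0.115 = 19.665.
cat         O        E   (O−E)²/E
0         113   87.723     7.2835
1          14    42.75    19.3348
2          13   20.862     2.9629
≥3         31   19.665     6.5335
Sum = 36.115
df = 2. Since 36.115 > 9.210, we reject H₀.

36.115; reject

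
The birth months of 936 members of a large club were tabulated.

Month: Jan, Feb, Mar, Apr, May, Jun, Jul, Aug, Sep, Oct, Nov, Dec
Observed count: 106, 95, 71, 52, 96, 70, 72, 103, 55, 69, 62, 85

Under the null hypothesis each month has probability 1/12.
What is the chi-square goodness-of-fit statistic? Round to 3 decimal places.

Expected count for each of the 12 categories: 936/12 = 78.
cat         O        E   (O−E)²/E
Jan       106       78    10.0513
Feb        95       78     3.7051
Mar        71       78     0.6282
Apr        52       78     8.6667
May        96       78     4.1538
Jun        70       78     0.8205
Jul        72       78     0.4615
Aug       103       78     8.0128
Sep        55       78     6.7821
Oct        69       78     1.0385
Nov        62       78     3.2821
Dec        85       78     0.6282
Sum = 48.231

48.231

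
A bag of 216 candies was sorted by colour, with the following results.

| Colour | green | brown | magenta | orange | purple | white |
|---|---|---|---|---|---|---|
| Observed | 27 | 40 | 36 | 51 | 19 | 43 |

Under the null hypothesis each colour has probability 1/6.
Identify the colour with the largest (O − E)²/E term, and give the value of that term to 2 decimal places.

Expected count for each of the 6 categories: 216/6 = 36.
χ² = (27−36)²/36 + (40−36)²/36 + (36−36)²/36 + (51−36)²/36 + (19−36)²/36 + (43−36)²/36
   = 2.250 + 0.444 + 0.000 + 6.250 + 8.028 + 1.361
The largest term is for purple: 8.03.

purple, 8.03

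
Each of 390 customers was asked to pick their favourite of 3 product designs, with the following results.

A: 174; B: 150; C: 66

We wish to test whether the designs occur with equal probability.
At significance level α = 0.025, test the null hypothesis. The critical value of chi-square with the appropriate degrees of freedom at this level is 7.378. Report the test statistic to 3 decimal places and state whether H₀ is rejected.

49.477; reject

Expected count for each of the 3 categories: 390/3 = 130.
χ² = (174−130)²/130 + (150−130)²/130 + (66−130)²/130
   = 14.8923 + 3.0769 + 31.5077
Sum = 49.477
df = 2. Since 49.477 > 7.378, we reject H₀.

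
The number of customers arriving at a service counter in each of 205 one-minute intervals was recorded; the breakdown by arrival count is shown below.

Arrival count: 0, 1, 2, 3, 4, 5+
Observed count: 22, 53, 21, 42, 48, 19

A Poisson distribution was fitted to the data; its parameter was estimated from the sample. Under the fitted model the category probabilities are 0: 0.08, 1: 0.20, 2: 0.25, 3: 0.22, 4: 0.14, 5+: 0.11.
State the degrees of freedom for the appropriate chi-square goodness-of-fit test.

There are k = 6 categories and 1 parameter estimated from the data, so df = 6 − 1 − 1 = 4.

4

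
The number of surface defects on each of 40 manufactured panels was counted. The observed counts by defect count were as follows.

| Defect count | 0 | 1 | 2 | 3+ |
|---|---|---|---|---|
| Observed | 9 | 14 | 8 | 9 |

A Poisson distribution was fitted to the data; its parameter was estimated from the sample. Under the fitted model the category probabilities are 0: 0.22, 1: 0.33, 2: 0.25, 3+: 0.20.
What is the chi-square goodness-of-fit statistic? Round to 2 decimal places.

Expected counts E_i = n·p_i: 40×0.22 = 8.8, 40×0.33 = 13.2, 40×0.25 = 10, 40×0.20 = 8.
cat         O        E   (O−E)²/E
0           9      8.8      0.005
1          14     13.2      0.048
2           8       10      0.400
3+          9        8      0.125
Sum = 0.58

0.58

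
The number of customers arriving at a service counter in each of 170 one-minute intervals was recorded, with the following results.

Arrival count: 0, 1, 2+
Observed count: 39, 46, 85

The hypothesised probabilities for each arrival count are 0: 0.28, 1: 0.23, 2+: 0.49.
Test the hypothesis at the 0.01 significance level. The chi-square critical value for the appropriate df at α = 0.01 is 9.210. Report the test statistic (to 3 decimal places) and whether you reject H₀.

2.806; do not reject

Expected counts E_i = n·p_i: 170×0.28 = 47.6, 170×0.23 = 39.1, 170×0.49 = 83.3.
0: (39 − 47.6)²/47.6 = 73.96/47.6 = 1.5538
1: (46 − 39.1)²/39.1 = 47.61/39.1 = 1.2176
2+: (85 − 83.3)²/83.3 = 2.89/83.3 = 0.0347
Sum = 2.806
df = 2. Since 2.806 < 9.210, we do not reject H₀.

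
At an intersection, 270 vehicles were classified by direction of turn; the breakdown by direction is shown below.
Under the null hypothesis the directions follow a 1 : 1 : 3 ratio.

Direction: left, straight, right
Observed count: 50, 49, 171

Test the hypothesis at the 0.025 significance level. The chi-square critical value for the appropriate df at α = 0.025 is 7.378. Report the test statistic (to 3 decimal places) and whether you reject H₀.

1.259; do not reject

Ratio total = 5. Expected counts: 270×1/5 = 54, 270×1/5 = 54, 270×3/5 = 162.
left: (50 − 54)²/54 = 16/54 = 0.2963
straight: (49 − 54)²/54 = 25/54 = 0.4630
right: (171 − 162)²/162 = 81/162 = 0.5000
Sum = 1.259
df = 2. Since 1.259 < 7.378, we do not reject H₀.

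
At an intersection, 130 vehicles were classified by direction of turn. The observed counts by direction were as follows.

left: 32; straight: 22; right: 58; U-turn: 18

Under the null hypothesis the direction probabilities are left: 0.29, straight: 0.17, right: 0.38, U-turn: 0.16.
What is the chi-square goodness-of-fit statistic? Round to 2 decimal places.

Expected counts E_i = n·p_i: 130×0.29 = 37.7, 130×0.17 = 22.1, 130×0.38 = 49.4, 130×0.16 = 20.8.
cat           O        E   (O−E)²/E
left         32     37.7      0.862
straight     22     22.1      0.000
right        58     49.4      1.497
U-turn       18     20.8      0.377
Sum = 2.74

2.74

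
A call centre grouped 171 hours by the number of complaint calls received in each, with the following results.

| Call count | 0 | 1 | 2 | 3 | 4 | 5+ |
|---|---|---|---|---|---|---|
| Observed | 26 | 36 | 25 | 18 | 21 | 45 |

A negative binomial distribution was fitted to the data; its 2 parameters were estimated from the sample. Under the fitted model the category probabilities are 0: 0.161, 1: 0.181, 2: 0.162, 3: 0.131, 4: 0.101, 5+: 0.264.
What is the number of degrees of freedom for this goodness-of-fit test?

There are k = 6 categories and 2 parameters estimated from the data, so df = 6 − 1 − 2 = 3.

3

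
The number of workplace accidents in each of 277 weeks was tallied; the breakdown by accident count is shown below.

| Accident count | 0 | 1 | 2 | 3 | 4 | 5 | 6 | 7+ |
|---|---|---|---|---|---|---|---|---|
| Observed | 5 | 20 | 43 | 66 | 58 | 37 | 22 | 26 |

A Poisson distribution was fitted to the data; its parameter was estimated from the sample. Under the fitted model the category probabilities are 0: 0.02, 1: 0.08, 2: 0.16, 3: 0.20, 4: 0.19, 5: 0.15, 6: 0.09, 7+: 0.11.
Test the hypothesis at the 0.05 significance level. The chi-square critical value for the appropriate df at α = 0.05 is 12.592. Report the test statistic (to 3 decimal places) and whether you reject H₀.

Expected counts E_i = n·p_i: 277×0.02 = 5.54, 277×0.08 = 22.16, 277×0.16 = 44.32, 277×0.20 = 55.4, 277×0.19 = 52.63, 277×0.15 = 41.55, 277×0.09 = 24.93, 277×0.11 = 30.47.
0: (5 − 5.54)²/5.54 = 0.2916/5.54 = 0.0526
1: (20 − 22.16)²/22.16 = 4.6656/22.16 = 0.2105
2: (43 − 44.32)²/44.32 = 1.7424/44.32 = 0.0393
3: (66 − 55.4)²/55.4 = 112.36/55.4 = 2.0282
4: (58 − 52.63)²/52.63 = 28.8369/52.63 = 0.5479
5: (37 − 41.55)²/41.55 = 20.7025/41.55 = 0.4983
6: (22 − 24.93)²/24.93 = 8.5849/24.93 = 0.3444
7+: (26 − 30.47)²/30.47 = 19.9809/30.47 = 0.6558
Sum = 4.377
df = 6. Since 4.377 < 12.592, we do not reject H₀.

4.377; do not reject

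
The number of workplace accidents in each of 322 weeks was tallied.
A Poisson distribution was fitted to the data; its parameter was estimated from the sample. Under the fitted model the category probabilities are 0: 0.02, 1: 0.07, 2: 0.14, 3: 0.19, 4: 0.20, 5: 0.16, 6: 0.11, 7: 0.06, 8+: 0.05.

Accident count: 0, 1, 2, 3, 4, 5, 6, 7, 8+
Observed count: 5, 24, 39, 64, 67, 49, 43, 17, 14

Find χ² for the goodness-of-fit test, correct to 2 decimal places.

3.77

Expected counts E_i = n·p_i: 322×0.02 = 6.44, 322×0.07 = 22.54, 322×0.14 = 45.08, 322×0.19 = 61.18, 322×0.20 = 64.4, 322×0.16 = 51.52, 322×0.11 = 35.42, 322×0.06 = 19.32, 322×0.05 = 16.1.
0: (5 − 6.44)²/6.44 = 2.0736/6.44 = 0.322
1: (24 − 22.54)²/22.54 = 2.1316/22.54 = 0.095
2: (39 − 45.08)²/45.08 = 36.9664/45.08 = 0.820
3: (64 − 61.18)²/61.18 = 7.9524/61.18 = 0.130
4: (67 − 64.4)²/64.4 = 6.76/64.4 = 0.105
5: (49 − 51.52)²/51.52 = 6.3504/51.52 = 0.123
6: (43 − 35.42)²/35.42 = 57.4564/35.42 = 1.622
7: (17 − 19.32)²/19.32 = 5.3824/19.32 = 0.279
8+: (14 − 16.1)²/16.1 = 4.41/16.1 = 0.274
Sum = 3.77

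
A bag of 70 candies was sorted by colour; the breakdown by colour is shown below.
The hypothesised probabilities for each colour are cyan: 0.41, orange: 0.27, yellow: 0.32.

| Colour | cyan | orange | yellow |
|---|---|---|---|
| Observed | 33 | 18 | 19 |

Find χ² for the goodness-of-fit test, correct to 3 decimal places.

1.203

Expected counts E_i = n·p_i: 70×0.41 = 28.7, 70×0.27 = 18.9, 70×0.32 = 22.4.
χ² = (33−28.7)²/28.7 + (18−18.9)²/18.9 + (19−22.4)²/22.4
   = 0.6443 + 0.0429 + 0.5161
Sum = 1.203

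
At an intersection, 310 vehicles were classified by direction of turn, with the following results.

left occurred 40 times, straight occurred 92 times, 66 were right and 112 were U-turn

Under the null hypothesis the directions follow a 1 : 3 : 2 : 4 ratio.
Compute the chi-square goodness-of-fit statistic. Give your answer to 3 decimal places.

4.043

Ratio total = 10. Expected counts: 310×1/10 = 31, 310×3/10 = 93, 310×2/10 = 62, 310×4/10 = 124.
χ² = (40−31)²/31 + (92−93)²/93 + (66−62)²/62 + (112−124)²/124
   = 2.6129 + 0.0108 + 0.2581 + 1.1613
Sum = 4.043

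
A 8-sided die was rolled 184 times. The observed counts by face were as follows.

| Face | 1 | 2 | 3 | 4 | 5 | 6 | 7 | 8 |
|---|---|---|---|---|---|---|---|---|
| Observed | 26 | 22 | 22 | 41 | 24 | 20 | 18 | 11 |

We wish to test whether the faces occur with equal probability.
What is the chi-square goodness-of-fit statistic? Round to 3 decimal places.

22.348

Under H₀ each category has probability 1/8, so each expected count is 184/8 = 23.
cat         O        E   (O−E)²/E
1          26       23     0.3913
2          22       23     0.0435
3          22       23     0.0435
4          41       23    14.0870
5          24       23     0.0435
6          20       23     0.3913
7          18       23     1.0870
8          11       23     6.2609
Sum = 22.348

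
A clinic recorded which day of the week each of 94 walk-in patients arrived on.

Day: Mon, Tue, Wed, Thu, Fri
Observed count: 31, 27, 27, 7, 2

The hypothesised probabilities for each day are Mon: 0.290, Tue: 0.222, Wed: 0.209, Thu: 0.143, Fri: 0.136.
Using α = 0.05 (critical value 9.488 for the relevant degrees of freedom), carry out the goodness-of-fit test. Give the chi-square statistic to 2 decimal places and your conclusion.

Expected counts E_i = n·p_i: 94×0.290 = 27.26, 94×0.222 = 20.868, 94×0.209 = 19.646, 94×0.143 = 13.442, 94×0.136 = 12.784.
χ² = (31−27.26)²/27.26 + (27−20.868)²/20.868 + (27−19.646)²/19.646 + (7−13.442)²/13.442 + (2−12.784)²/12.784
   = 0.513 + 1.802 + 2.753 + 3.087 + 9.097
Sum = 17.25
df = 4. Since 17.25 > 9.488, we reject H₀.

17.25; reject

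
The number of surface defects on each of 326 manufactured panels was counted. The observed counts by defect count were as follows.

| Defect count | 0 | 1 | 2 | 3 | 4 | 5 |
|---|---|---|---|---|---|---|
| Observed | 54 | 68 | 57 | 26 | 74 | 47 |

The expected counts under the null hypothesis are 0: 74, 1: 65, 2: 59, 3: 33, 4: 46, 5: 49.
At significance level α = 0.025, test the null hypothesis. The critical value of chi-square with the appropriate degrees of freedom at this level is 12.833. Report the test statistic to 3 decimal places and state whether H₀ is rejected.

24.222; reject

0: (54 − 74)²/74 = 400/74 = 5.4054
1: (68 − 65)²/65 = 9/65 = 0.1385
2: (57 − 59)²/59 = 4/59 = 0.0678
3: (26 − 33)²/33 = 49/33 = 1.4848
4: (74 − 46)²/46 = 784/46 = 17.0435
5: (47 − 49)²/49 = 4/49 = 0.0816
Sum = 24.222
df = 5. Since 24.222 > 12.833, we reject H₀.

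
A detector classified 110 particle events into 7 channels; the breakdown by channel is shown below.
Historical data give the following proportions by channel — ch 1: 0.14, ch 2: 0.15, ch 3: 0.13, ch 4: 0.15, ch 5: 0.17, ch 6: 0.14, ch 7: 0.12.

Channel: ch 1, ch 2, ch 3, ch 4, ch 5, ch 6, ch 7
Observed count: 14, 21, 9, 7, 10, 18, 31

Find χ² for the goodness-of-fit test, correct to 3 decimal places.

37.278

Expected counts E_i = n·p_i: 110×0.14 = 15.4, 110×0.15 = 16.5, 110×0.13 = 14.3, 110×0.15 = 16.5, 110×0.17 = 18.7, 110×0.14 = 15.4, 110×0.12 = 13.2.
χ² = (14−15.4)²/15.4 + (21−16.5)²/16.5 + (9−14.3)²/14.3 + (7−16.5)²/16.5 + (10−18.7)²/18.7 + (18−15.4)²/15.4 + (31−13.2)²/13.2
   = 0.1273 + 1.2273 + 1.9643 + 5.4697 + 4.0476 + 0.4390 + 24.0030
Sum = 37.278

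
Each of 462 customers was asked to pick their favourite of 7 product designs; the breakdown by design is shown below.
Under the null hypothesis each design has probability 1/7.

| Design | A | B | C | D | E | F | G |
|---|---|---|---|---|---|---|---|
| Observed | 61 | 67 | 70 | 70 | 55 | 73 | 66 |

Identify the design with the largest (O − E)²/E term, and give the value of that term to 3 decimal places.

E, 1.833

Under H₀ each category has probability 1/7, so each expected count is 462/7 = 66.
A: (61 − 66)²/66 = 25/66 = 0.3788
B: (67 − 66)²/66 = 1/66 = 0.0152
C: (70 − 66)²/66 = 16/66 = 0.2424
D: (70 − 66)²/66 = 16/66 = 0.2424
E: (55 − 66)²/66 = 121/66 = 1.8333
F: (73 − 66)²/66 = 49/66 = 0.7424
G: (66 − 66)²/66 = 0/66 = 0.0000
The largest term is for E: 1.833.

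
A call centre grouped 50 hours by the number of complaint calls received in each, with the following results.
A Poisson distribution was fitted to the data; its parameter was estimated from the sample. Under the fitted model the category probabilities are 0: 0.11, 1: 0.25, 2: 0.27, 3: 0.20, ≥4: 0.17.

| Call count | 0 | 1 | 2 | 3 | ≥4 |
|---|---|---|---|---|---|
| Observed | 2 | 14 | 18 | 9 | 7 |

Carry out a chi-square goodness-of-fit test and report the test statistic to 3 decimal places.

4.272

Expected counts E_i = n·p_i: 50×0.11 = 5.5, 50×0.25 = 12.5, 50×0.27 = 13.5, 50×0.20 = 10, 50×0.17 = 8.5.
χ² = (2−5.5)²/5.5 + (14−12.5)²/12.5 + (18−13.5)²/13.5 + (9−10)²/10 + (7−8.5)²/8.5
   = 2.2273 + 0.1800 + 1.5000 + 0.1000 + 0.2647
Sum = 4.272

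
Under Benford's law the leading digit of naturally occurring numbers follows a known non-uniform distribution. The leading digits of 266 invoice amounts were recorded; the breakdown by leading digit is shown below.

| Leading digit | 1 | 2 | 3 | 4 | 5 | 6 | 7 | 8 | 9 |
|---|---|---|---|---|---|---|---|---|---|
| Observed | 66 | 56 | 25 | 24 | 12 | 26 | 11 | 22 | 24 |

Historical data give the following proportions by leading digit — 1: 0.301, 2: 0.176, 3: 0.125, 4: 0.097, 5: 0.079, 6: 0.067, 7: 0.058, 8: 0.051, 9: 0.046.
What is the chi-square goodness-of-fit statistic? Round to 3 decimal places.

Expected counts E_i = n·p_i: 266×0.301 = 80.066, 266×0.176 = 46.816, 266×0.125 = 33.25, 266×0.097 = 25.802, 266×0.079 = 21.014, 266×0.067 = 17.822, 266×0.058 = 15.428, 266×0.051 = 13.566, 266×0.046 = 12.236.
χ² = (66−80.066)²/80.066 + (56−46.816)²/46.816 + (25−33.25)²/33.25 + (24−25.802)²/25.802 + (12−21.014)²/21.014 + (26−17.822)²/17.822 + (11−15.428)²/15.428 + (22−13.566)²/13.566 + (24−12.236)²/12.236
   = 2.4711 + 1.8016 + 2.0470 + 0.1259 + 3.8666 + 3.7526 + 1.2709 + 5.2434 + 11.3102
Sum = 31.889

31.889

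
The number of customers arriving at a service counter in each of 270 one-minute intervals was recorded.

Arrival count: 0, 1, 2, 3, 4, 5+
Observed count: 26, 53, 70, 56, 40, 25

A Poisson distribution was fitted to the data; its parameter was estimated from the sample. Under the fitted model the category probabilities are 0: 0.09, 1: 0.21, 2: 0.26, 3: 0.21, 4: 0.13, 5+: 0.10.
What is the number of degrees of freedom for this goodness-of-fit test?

4

There are k = 6 categories and 1 parameter estimated from the data, so df = 6 − 1 − 1 = 4.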